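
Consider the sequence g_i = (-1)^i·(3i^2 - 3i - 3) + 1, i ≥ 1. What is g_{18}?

916

(-1)^18 = 1; 3i^2 - 3i - 3 at i=18 is 915; so g_{18} = 916.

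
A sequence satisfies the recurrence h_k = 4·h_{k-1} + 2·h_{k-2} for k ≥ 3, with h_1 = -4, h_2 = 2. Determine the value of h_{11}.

125440

h_3 = 0;  h_4 = 4;  h_5 = 16;  h_6 = 72;  h_7 = 320;  h_8 = 1424;  h_9 = 6336;  h_{10} = 28192;  h_{11} = 125440.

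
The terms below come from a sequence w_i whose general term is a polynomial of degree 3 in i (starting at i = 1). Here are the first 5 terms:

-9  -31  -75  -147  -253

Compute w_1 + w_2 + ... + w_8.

-2340

1st diffs: -22, -44, -72, -106.
2nd diffs: -22, -28, -34.
3rd diffs: -6, -6 (constant).
So w_i = -i^3 - 5i^2 - 3.
Continuing: -399, -591, -835.
Summing i = 1..8 (8 terms) gives -2340.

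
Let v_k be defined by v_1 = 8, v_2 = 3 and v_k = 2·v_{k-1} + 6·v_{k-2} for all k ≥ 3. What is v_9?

95616

Compute successive terms:
v_3 = 54;  v_4 = 126;  v_5 = 576;  v_6 = 1908;  v_7 = 7272;  v_8 = 25992;  v_9 = 95616.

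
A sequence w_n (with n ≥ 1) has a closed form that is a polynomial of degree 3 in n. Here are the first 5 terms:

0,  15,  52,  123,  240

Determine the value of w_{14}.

5343

1st diffs: 15, 37, 71, 117.
2nd diffs: 22, 34, 46.
3rd diffs: 12, 12 (constant).
So w_n = 2n^3 - n^2 + 4n - 5.
Evaluating at n = 14 gives w_{14} = 5343.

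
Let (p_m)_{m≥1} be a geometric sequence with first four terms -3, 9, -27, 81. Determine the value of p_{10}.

Common ratio r = -3.
p_m = (-3)·(-3)^(m-1).
p_{10} = (-3)·(-3)^9 = 59049.

59049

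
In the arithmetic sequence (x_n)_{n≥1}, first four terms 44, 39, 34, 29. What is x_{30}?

-101

Common difference d = -5.
x_n = 44 + (n - 1)·(-5).
x_{30} = 44 + 29·(-5) = -101.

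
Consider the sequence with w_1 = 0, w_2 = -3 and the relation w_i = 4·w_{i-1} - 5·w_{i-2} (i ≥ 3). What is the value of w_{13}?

Step forward from the initial values:
w_3 = -12; w_4 = -33; w_5 = -72; …; w_{10} = 3597; w_{11} = 9348; w_{12} = 19407; w_{13} = 30888.

30888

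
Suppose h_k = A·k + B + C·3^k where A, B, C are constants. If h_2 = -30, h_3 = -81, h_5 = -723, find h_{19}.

-3486784353

At k = 2, 3, 5: 2A + B + 9C = -30; 3A + B + 27C = -81; 5A + B + 243C = -723.
Subtracting the first from the second: A + 18C = -51.
Subtracting the second from the third: 2A + 216C = -642.
Solving: C = -3, A = 3, then B = -9.
So h_k = 3·k + (-9) + (-3)·3^k; at k=19 this is -3486784353.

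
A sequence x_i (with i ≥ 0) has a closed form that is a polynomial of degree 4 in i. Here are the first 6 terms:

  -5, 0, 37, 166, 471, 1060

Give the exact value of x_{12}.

1st diffs: 5, 37, 129, 305, 589.
2nd diffs: 32, 92, 176, 284.
3rd diffs: 60, 84, 108.
4th diffs: 24, 24 (constant).
Newton forward-difference form: x_i = -5 + 5·C(i,1) + 32·C(i,2) + 60·C(i,3) + 24·C(i,4).
At i = 12: i = 12, so x_{12} = -5 + 60 + 2112 + 13200 + 11880 = 27247.

27247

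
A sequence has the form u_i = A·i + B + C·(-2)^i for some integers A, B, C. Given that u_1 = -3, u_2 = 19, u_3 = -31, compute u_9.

-2059

At i = 1, 2, 3: A + B - 2C = -3; 2A + B + 4C = 19; 3A + B - 8C = -31.
Subtracting the first from the second: A + 6C = 22.
Subtracting the second from the third: A - 12C = -50.
Solving: C = 4, A = -2, then B = 7.
So u_i = -2·i + 7 + 4·(-2)^i; at i=9 this is -2059.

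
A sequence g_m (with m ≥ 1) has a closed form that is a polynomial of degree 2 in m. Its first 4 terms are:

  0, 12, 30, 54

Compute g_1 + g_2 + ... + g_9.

936

1st diffs: 12, 18, 24.
2nd diffs: 6, 6 (constant).
Newton forward-difference form: g_m = 12·C(m-1,1) + 6·C(m-1,2).
Continuing: …, 84, 120, 162, 210, …, g_9 = 264.
Summing m = 1..9 (9 terms) gives 936.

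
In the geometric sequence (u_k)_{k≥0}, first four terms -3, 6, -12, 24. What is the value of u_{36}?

Common ratio r = -2.
u_k = (-3)·(-2)^(k-0).
u_{36} = (-3)·(-2)^36 = -206158430208.

-206158430208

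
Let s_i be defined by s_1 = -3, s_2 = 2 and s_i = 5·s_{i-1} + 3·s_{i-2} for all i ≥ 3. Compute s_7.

s_3 = 1; s_4 = 11; s_5 = 58; s_6 = 323; s_7 = 1789.

1789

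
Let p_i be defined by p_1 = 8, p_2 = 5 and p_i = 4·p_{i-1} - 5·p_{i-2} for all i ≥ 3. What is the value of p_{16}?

Iterate the recurrence:
p_3 = -20  p_4 = -105  p_5 = -320  …  p_{13} = 207280  p_{14} = 367645  p_{15} = 434180  p_{16} = -101505.

-101505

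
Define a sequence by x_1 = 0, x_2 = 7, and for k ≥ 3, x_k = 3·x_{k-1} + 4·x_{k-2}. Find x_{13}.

23488101

Compute successive terms:
x_3 = 21  x_4 = 91  x_5 = 357  …  x_{10} = 367003  x_{11} = 1468005  x_{12} = 5872027  x_{13} = 23488101.
(Characteristic roots are 4 and -1.)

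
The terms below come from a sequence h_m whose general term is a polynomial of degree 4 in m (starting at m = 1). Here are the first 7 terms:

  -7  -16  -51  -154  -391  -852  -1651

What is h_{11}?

1st diffs: -9, -35, -103, -237, -461, -799.
2nd diffs: -26, -68, -134, -224, -338.
3rd diffs: -42, -66, -90, -114.
4th diffs: -24, -24, -24 (constant).
Newton forward-difference form: h_m = -7 + (-9)·C(m-1,1) + (-26)·C(m-1,2) + (-42)·C(m-1,3) + (-24)·C(m-1,4).
At m = 11: m-1 = 10, so h_{11} = -7 - 90 - 1170 - 5040 - 5040 = -11347.

-11347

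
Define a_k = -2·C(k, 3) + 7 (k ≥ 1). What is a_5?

-13

C(5, 3) = 10, so a_5 = -13.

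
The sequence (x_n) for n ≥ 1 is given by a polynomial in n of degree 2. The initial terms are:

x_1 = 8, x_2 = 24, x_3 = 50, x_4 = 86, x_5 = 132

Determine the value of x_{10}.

512

1st diffs: 16, 26, 36, 46.
2nd diffs: 10, 10, 10 (constant).
Newton forward-difference form: x_n = 8 + 16·C(n-1,1) + 10·C(n-1,2).
At n = 10: n-1 = 9, so x_{10} = 8 + 144 + 360 = 512.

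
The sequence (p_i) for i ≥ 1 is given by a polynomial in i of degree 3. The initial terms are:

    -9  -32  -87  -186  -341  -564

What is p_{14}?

1st diffs: -23, -55, -99, -155, -223.
2nd diffs: -32, -44, -56, -68.
3rd diffs: -12, -12, -12 (constant).
Newton forward-difference form: p_i = -9 + (-23)·C(i-1,1) + (-32)·C(i-1,2) + (-12)·C(i-1,3).
At i = 14: i-1 = 13, so p_{14} = -9 - 299 - 2496 - 3432 = -6236.

-6236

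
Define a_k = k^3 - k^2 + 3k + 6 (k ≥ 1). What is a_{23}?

11713

a_{23} = 1·23^3 - 1·23^2 + 3·23 + 6 = 11713.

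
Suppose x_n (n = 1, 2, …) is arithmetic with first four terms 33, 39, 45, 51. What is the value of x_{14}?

Common difference d = 6.
x_n = 33 + (n - 1)·6.
x_{14} = 33 + 13·6 = 111.

111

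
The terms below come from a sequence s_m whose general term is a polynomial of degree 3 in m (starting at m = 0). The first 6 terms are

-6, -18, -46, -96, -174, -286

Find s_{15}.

-4596

1st diffs: -12, -28, -50, -78, -112.
2nd diffs: -16, -22, -28, -34.
3rd diffs: -6, -6, -6 (constant).
Newton forward-difference form: s_m = -6 + (-12)·C(m,1) + (-16)·C(m,2) + (-6)·C(m,3).
At m = 15: m = 15, so s_{15} = -6 - 180 - 1680 - 2730 = -4596.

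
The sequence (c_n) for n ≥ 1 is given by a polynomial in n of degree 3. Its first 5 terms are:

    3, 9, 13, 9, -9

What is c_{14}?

1st diffs: 6, 4, -4, -18.
2nd diffs: -2, -8, -14.
3rd diffs: -6, -6 (constant).
Newton forward-difference form: c_n = 3 + 6·C(n-1,1) + (-2)·C(n-1,2) + (-6)·C(n-1,3).
At n = 14: n-1 = 13, so c_{14} = 3 + 78 - 156 - 1716 = -1791.

-1791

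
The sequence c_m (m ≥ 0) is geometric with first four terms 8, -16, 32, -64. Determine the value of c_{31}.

-17179869184

Common ratio r = -2.
c_m = 8·(-2)^(m-0).
c_{31} = 8·(-2)^31 = -17179869184.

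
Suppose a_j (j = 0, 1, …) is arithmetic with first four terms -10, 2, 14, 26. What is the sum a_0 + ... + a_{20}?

Common difference d = 12.
a_j = -10 + (j - 0)·12.
a_{20} = 230; S = 21·(-10 + 230)/2 = 2310.

2310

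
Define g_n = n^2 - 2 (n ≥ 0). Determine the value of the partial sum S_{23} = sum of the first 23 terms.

Over n = 0..22: Σn = 253, Σn² = 3795.
Total = (1)·3795 + (-2)·23 = 3749.

3749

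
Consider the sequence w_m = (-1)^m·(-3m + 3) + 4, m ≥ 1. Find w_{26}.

(-1)^26 = 1; -3m + 3 at m=26 is -75; so w_{26} = -71.

-71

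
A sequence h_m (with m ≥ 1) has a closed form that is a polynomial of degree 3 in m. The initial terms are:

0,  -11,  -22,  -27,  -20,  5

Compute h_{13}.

1188

1st diffs: -11, -11, -5, 7, 25.
2nd diffs: 0, 6, 12, 18.
3rd diffs: 6, 6, 6 (constant).
So h_m = m^3 - 6m^2 + 5.
Evaluating at m = 13 gives h_{13} = 1188.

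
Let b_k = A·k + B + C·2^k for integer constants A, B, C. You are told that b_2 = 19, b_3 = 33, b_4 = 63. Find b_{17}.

Write the equations: 2A + B + 4C = 19; 3A + B + 8C = 33; 4A + B + 16C = 63.
Subtracting the first from the second: A + 4C = 14.
Subtracting the second from the third: A + 8C = 30.
Solving: C = 4, A = -2, then B = 7.
Therefore b_{17} = -34 + 7 + 4·131072 = 524261.

524261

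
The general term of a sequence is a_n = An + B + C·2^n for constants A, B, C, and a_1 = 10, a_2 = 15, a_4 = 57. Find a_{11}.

8164

Plug in n = 1, 2, 4: A + B + 2C = 10; 2A + B + 4C = 15; 4A + B + 16C = 57.
Subtracting the first from the second: A + 2C = 5.
Subtracting the second from the third: 2A + 12C = 42.
Solving: C = 4, A = -3, then B = 5.
Hence a_{11} = -3·11 + 5 + 4·2048 = 8164.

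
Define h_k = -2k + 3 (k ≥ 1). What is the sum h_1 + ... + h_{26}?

Over k = 1..26: Σk = 351.
Total = (-2)·351 + (3)·26 = -624.

-624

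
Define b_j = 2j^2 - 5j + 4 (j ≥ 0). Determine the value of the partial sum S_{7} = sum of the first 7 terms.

105

Over j = 0..6: Σj = 21, Σj² = 91.
Total = (2)·91 + (-5)·21 + (4)·7 = 105.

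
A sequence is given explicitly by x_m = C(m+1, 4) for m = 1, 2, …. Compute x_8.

126

C(9, 4) = 126, so x_8 = 126.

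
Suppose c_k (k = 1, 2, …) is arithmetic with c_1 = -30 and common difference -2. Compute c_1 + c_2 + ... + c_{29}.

c_k = -30 + (k - 1)·(-2).
c_{29} = -86; S = 29·(-30 + (-86))/2 = -1682.

-1682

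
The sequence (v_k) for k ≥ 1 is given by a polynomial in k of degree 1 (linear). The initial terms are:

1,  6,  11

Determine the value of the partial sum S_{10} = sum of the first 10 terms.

235

1st diffs: 5, 5 (constant).
So v_k = 5k - 4.
Continuing: …, 16, 21, 26, 31, …, v_{10} = 46.
Summing k = 1..10 (10 terms) gives 235.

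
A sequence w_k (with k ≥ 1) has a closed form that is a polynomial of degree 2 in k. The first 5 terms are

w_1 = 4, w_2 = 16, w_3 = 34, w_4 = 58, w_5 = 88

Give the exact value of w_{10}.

328

1st diffs: 12, 18, 24, 30.
2nd diffs: 6, 6, 6 (constant).
Newton forward-difference form: w_k = 4 + 12·C(k-1,1) + 6·C(k-1,2).
At k = 10: k-1 = 9, so w_{10} = 4 + 108 + 216 = 328.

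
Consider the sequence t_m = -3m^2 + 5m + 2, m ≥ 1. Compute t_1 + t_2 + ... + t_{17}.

Over m = 1..17: Σm = 153, Σm² = 1785.
Total = (-3)·1785 + (5)·153 + (2)·17 = -4556.

-4556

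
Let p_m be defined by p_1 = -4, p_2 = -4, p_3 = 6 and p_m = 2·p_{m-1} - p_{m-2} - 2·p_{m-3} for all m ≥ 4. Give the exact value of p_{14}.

5408

Applying the relation repeatedly:
p_4 = 24  p_5 = 50  p_6 = 64  …  p_{11} = -802  p_{12} = -184  p_{13} = 1810  p_{14} = 5408.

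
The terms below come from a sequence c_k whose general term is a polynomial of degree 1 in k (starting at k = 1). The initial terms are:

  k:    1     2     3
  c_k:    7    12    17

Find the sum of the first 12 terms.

1st diffs: 5, 5 (constant).
So c_k = 5k + 2.
Continuing: …, 22, 27, 32, 37, …, c_{12} = 62.
Summing k = 1..12 (12 terms) gives 414.

414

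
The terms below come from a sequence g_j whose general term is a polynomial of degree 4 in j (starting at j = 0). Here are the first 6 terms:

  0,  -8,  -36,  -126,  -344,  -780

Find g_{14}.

1st diffs: -8, -28, -90, -218, -436.
2nd diffs: -20, -62, -128, -218.
3rd diffs: -42, -66, -90.
4th diffs: -24, -24 (constant).
Newton forward-difference form: g_j = (-8)·C(j,1) + (-20)·C(j,2) + (-42)·C(j,3) + (-24)·C(j,4).
At j = 14: j = 14, so g_{14} = -112 - 1820 - 15288 - 24024 = -41244.

-41244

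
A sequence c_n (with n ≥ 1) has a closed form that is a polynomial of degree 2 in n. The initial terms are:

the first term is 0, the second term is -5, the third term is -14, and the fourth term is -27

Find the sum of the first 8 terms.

-364

1st diffs: -5, -9, -13.
2nd diffs: -4, -4 (constant).
So c_n = -2n^2 + n + 1.
Continuing: -44, -65, -90, -119.
Summing n = 1..8 (8 terms) gives -364.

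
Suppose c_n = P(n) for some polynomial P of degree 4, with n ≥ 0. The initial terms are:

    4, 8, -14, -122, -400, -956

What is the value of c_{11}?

-19202

1st diffs: 4, -22, -108, -278, -556.
2nd diffs: -26, -86, -170, -278.
3rd diffs: -60, -84, -108.
4th diffs: -24, -24 (constant).
Newton forward-difference form: c_n = 4 + 4·C(n,1) + (-26)·C(n,2) + (-60)·C(n,3) + (-24)·C(n,4).
At n = 11: n = 11, so c_{11} = 4 + 44 - 1430 - 9900 - 7920 = -19202.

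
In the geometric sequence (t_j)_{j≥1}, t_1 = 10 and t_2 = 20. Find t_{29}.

2684354560

Common ratio r = 2.
t_j = 10·2^(j-1).
t_{29} = 10·2^28 = 2684354560.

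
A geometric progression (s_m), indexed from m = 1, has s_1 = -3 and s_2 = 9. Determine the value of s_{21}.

-10460353203

Common ratio r = -3.
s_m = (-3)·(-3)^(m-1).
s_{21} = (-3)·(-3)^20 = -10460353203.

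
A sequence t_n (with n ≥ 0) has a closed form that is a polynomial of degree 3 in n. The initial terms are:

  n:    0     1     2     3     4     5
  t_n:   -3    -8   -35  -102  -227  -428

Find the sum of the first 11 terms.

-9878

1st diffs: -5, -27, -67, -125, -201.
2nd diffs: -22, -40, -58, -76.
3rd diffs: -18, -18, -18 (constant).
So t_n = -3n^3 - 2n^2 - 3.
Continuing: …, -723, -1130, -1667, -2352, …, t_{10} = -3203.
Summing n = 0..10 (11 terms) gives -9878.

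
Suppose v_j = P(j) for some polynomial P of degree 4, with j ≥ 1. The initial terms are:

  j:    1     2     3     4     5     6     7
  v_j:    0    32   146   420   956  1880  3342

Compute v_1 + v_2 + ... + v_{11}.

52118

1st diffs: 32, 114, 274, 536, 924, 1462.
2nd diffs: 82, 160, 262, 388, 538.
3rd diffs: 78, 102, 126, 150.
4th diffs: 24, 24, 24 (constant).
So v_j = j^4 + 3j^3 - 2j^2 + 2j - 4.
Continuing: 5516, 8600, 12816, 18410.
Summing j = 1..11 (11 terms) gives 52118.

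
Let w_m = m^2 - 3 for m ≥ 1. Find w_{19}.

358

w_{19} = 1·19^2 - 3 = 358.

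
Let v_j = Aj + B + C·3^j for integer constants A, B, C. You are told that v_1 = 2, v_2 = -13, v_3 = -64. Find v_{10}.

At j = 1, 2, 3: A + B + 3C = 2; 2A + B + 9C = -13; 3A + B + 27C = -64.
Subtracting the first from the second: A + 6C = -15.
Subtracting the second from the third: A + 18C = -51.
Solving: C = -3, A = 3, then B = 8.
Hence v_{10} = 3·10 + 8 + (-3)·59049 = -177109.

-177109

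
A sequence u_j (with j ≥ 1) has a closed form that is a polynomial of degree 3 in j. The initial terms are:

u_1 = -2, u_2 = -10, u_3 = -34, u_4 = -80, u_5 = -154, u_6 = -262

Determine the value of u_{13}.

-2474

1st diffs: -8, -24, -46, -74, -108.
2nd diffs: -16, -22, -28, -34.
3rd diffs: -6, -6, -6 (constant).
So u_j = -j^3 - 2j^2 + 5j - 4.
Evaluating at j = 13 gives u_{13} = -2474.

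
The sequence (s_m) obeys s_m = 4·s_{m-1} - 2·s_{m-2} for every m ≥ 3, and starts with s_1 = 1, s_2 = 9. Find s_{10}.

187536

Step forward from the initial values:
s_3 = 34; s_4 = 118; s_5 = 404; s_6 = 1380; s_7 = 4712; s_8 = 16088; s_9 = 54928; s_{10} = 187536.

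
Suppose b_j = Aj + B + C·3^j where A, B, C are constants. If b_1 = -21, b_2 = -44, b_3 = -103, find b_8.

Write the equations: A + B + 3C = -21; 2A + B + 9C = -44; 3A + B + 27C = -103.
Subtracting the first from the second: A + 6C = -23.
Subtracting the second from the third: A + 18C = -59.
Solving: C = -3, A = -5, then B = -7.
Hence b_8 = -5·8 + (-7) + (-3)·6561 = -19730.

-19730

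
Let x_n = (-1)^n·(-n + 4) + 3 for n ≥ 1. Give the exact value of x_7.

(-1)^7 = -1; -n + 4 at n=7 is -3; so x_7 = 6.

6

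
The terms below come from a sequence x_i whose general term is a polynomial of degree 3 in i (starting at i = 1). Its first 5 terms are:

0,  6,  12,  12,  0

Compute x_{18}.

1st diffs: 6, 6, 0, -12.
2nd diffs: 0, -6, -12.
3rd diffs: -6, -6 (constant).
So x_i = -i^3 + 6i^2 - 5i.
Evaluating at i = 18 gives x_{18} = -3978.

-3978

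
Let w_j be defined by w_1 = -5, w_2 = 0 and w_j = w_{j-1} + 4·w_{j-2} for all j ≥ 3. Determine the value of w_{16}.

-2537620

w_3 = -20  w_4 = -20  w_5 = -100  …  w_{13} = -151780  w_{14} = -386100  w_{15} = -993220  w_{16} = -2537620.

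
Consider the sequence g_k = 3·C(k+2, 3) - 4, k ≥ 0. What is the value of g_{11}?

854

C(13, 3) = 286, so g_{11} = 854.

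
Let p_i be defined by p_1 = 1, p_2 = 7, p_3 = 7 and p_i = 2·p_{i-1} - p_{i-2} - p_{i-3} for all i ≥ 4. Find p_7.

-38

Step forward from the initial values:
p_4 = 6, p_5 = -2, p_6 = -17, p_7 = -38.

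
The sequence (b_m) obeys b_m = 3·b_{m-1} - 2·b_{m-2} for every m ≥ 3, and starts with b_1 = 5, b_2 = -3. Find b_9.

-2035

b_3 = -19  b_4 = -51  b_5 = -115  b_6 = -243  b_7 = -499  b_8 = -1011  b_9 = -2035.
(Characteristic roots are 2 and 1.)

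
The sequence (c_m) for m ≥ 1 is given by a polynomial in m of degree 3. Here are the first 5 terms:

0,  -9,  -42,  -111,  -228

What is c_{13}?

-4332

1st diffs: -9, -33, -69, -117.
2nd diffs: -24, -36, -48.
3rd diffs: -12, -12 (constant).
So c_m = -2m^3 + 5m - 3.
Evaluating at m = 13 gives c_{13} = -4332.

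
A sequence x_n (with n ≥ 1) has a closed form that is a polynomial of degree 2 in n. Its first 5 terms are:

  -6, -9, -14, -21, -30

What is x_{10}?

-105

1st diffs: -3, -5, -7, -9.
2nd diffs: -2, -2, -2 (constant).
Newton forward-difference form: x_n = -6 + (-3)·C(n-1,1) + (-2)·C(n-1,2).
At n = 10: n-1 = 9, so x_{10} = -6 - 27 - 72 = -105.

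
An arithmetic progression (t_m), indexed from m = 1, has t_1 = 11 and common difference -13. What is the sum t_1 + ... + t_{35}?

-7350

t_m = 11 + (m - 1)·(-13).
t_{35} = -431; S = 35·(11 + (-431))/2 = -7350.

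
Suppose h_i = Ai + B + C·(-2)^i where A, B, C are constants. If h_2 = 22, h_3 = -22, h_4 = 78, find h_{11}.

-8150

The three given values yield: 2A + B + 4C = 22; 3A + B - 8C = -22; 4A + B + 16C = 78.
Subtracting the first from the second: A - 12C = -44.
Subtracting the second from the third: A + 24C = 100.
Solving: C = 4, A = 4, then B = -2.
Therefore h_{11} = 44 + (-2) + 4·(-2048) = -8150.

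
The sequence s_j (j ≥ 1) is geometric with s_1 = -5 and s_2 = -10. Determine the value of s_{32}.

-10737418240

Common ratio r = 2.
s_j = (-5)·2^(j-1).
s_{32} = (-5)·2^31 = -10737418240.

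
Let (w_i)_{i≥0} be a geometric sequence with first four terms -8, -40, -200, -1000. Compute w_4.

Common ratio r = 5.
w_i = (-8)·5^(i-0).
w_4 = (-8)·5^4 = -5000.

-5000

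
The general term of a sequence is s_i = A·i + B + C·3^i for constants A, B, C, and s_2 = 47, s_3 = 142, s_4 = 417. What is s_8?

Write the equations: 2A + B + 9C = 47; 3A + B + 27C = 142; 4A + B + 81C = 417.
Subtracting the first from the second: A + 18C = 95.
Subtracting the second from the third: A + 54C = 275.
Solving: C = 5, A = 5, then B = -8.
Therefore s_8 = 40 + (-8) + 5·6561 = 32837.

32837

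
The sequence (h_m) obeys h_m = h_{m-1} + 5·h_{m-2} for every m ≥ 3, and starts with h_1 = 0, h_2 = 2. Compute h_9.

Applying the relation repeatedly:
h_3 = 2, h_4 = 12, h_5 = 22, h_6 = 82, h_7 = 192, h_8 = 602, h_9 = 1562.

1562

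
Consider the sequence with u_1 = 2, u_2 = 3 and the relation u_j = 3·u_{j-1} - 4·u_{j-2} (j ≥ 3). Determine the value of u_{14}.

Iterate the recurrence:
u_3 = 1;  u_4 = -9;  u_5 = -31;  …;  u_{11} = 1201;  u_{12} = -393;  u_{13} = -5983;  u_{14} = -16377.

-16377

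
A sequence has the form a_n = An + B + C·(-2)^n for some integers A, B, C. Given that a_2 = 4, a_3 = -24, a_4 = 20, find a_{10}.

Write the equations: 2A + B + 4C = 4; 3A + B - 8C = -24; 4A + B + 16C = 20.
Subtracting the first from the second: A - 12C = -28.
Subtracting the second from the third: A + 24C = 44.
Solving: C = 2, A = -4, then B = 4.
Hence a_{10} = -4·10 + 4 + 2·1024 = 2012.

2012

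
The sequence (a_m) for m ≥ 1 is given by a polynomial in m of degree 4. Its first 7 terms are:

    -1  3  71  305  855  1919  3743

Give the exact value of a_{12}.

36233

1st diffs: 4, 68, 234, 550, 1064, 1824.
2nd diffs: 64, 166, 316, 514, 760.
3rd diffs: 102, 150, 198, 246.
4th diffs: 48, 48, 48 (constant).
Newton forward-difference form: a_m = -1 + 4·C(m-1,1) + 64·C(m-1,2) + 102·C(m-1,3) + 48·C(m-1,4).
At m = 12: m-1 = 11, so a_{12} = -1 + 44 + 3520 + 16830 + 15840 = 36233.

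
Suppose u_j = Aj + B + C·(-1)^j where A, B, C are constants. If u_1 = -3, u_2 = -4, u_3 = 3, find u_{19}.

51

Write the equations: A + B - C = -3; 2A + B + C = -4; 3A + B - C = 3.
Subtracting the first from the second: A + 2C = -1.
Subtracting the second from the third: A - 2C = 7.
Solving: C = -2, A = 3, then B = -8.
Therefore u_{19} = 57 + (-8) + (-2)·(-1) = 51.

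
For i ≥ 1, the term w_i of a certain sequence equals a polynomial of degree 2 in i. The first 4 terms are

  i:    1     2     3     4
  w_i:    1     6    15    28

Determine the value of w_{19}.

703

1st diffs: 5, 9, 13.
2nd diffs: 4, 4 (constant).
So w_i = 2i^2 - i.
Evaluating at i = 19 gives w_{19} = 703.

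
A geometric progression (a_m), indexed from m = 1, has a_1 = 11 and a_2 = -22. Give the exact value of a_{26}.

-369098752

Common ratio r = -2.
a_m = 11·(-2)^(m-1).
a_{26} = 11·(-2)^25 = -369098752.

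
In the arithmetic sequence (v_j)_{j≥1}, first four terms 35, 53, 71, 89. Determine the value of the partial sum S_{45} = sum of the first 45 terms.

Common difference d = 18.
v_j = 35 + (j - 1)·18.
v_{45} = 827; S = 45·(35 + 827)/2 = 19395.

19395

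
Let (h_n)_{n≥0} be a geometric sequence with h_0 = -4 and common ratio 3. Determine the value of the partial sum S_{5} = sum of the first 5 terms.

-484

h_n = (-4)·3^(n-0).
S = (-4)·(3^5 - 1)/(3 - 1) = (-4)·(243 - 1)/(2) = -484.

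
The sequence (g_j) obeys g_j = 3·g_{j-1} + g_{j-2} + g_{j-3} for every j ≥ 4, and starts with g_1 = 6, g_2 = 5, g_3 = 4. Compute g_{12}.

391735

g_4 = 23; g_5 = 78; g_6 = 261; g_7 = 884; g_8 = 2991; g_9 = 10118; g_{10} = 34229; g_{11} = 115796; g_{12} = 391735.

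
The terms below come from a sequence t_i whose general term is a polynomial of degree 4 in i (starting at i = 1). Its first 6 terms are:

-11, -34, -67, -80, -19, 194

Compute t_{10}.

4966

1st diffs: -23, -33, -13, 61, 213.
2nd diffs: -10, 20, 74, 152.
3rd diffs: 30, 54, 78.
4th diffs: 24, 24 (constant).
Newton forward-difference form: t_i = -11 + (-23)·C(i-1,1) + (-10)·C(i-1,2) + 30·C(i-1,3) + 24·C(i-1,4).
At i = 10: i-1 = 9, so t_{10} = -11 - 207 - 360 + 2520 + 3024 = 4966.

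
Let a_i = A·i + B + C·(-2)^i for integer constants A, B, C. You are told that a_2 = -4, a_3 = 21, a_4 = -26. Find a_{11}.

4109

At i = 2, 3, 4: 2A + B + 4C = -4; 3A + B - 8C = 21; 4A + B + 16C = -26.
Subtracting the first from the second: A - 12C = 25.
Subtracting the second from the third: A + 24C = -47.
Solving: C = -2, A = 1, then B = 2.
So a_i = 1·i + 2 + (-2)·(-2)^i; at i=11 this is 4109.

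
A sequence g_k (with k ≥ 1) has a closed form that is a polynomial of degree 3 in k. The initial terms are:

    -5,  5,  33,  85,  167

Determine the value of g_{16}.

1st diffs: 10, 28, 52, 82.
2nd diffs: 18, 24, 30.
3rd diffs: 6, 6 (constant).
So g_k = k^3 + 3k^2 - 6k - 3.
Evaluating at k = 16 gives g_{16} = 4765.

4765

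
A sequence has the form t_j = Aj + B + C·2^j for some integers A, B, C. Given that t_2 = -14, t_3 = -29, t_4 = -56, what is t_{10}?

-3098

At j = 2, 3, 4: 2A + B + 4C = -14; 3A + B + 8C = -29; 4A + B + 16C = -56.
Subtracting the first from the second: A + 4C = -15.
Subtracting the second from the third: A + 8C = -27.
Solving: C = -3, A = -3, then B = 4.
Hence t_{10} = -3·10 + 4 + (-3)·1024 = -3098.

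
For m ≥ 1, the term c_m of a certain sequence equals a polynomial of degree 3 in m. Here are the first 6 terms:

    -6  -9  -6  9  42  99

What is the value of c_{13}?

1674

1st diffs: -3, 3, 15, 33, 57.
2nd diffs: 6, 12, 18, 24.
3rd diffs: 6, 6, 6 (constant).
So c_m = m^3 - 3m^2 - m - 3.
Evaluating at m = 13 gives c_{13} = 1674.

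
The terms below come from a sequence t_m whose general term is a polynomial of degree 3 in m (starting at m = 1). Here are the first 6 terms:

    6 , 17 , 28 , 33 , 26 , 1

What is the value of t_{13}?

1st diffs: 11, 11, 5, -7, -25.
2nd diffs: 0, -6, -12, -18.
3rd diffs: -6, -6, -6 (constant).
So t_m = -m^3 + 6m^2 + 1.
Evaluating at m = 13 gives t_{13} = -1182.

-1182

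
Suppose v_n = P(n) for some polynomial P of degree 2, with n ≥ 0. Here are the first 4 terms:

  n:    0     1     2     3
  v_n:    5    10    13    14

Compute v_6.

1st diffs: 5, 3, 1.
2nd diffs: -2, -2 (constant).
Newton forward-difference form: v_n = 5 + 5·C(n,1) + (-2)·C(n,2).
At n = 6: n = 6, so v_6 = 5 + 30 - 30 = 5.

5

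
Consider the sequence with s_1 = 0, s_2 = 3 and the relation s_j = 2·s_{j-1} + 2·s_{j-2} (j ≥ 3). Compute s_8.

984

s_3 = 6, s_4 = 18, s_5 = 48, s_6 = 132, s_7 = 360, s_8 = 984.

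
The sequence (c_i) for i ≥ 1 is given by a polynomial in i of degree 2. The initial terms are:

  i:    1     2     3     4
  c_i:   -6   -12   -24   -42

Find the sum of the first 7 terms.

1st diffs: -6, -12, -18.
2nd diffs: -6, -6 (constant).
Newton forward-difference form: c_i = -6 + (-6)·C(i-1,1) + (-6)·C(i-1,2).
Continuing: -66, -96, -132.
Summing i = 1..7 (7 terms) gives -378.

-378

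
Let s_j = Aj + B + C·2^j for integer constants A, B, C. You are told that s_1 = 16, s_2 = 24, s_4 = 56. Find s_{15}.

65604

Write the equations: A + B + 2C = 16; 2A + B + 4C = 24; 4A + B + 16C = 56.
Subtracting the first from the second: A + 2C = 8.
Subtracting the second from the third: 2A + 12C = 32.
Solving: C = 2, A = 4, then B = 8.
Hence s_{15} = 4·15 + 8 + 2·32768 = 65604.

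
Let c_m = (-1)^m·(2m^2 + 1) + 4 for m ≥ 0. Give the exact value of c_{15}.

(-1)^15 = -1; 2m^2 + 1 at m=15 is 451; so c_{15} = -447.

-447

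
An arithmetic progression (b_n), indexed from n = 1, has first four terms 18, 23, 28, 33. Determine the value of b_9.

Common difference d = 5.
b_n = 18 + (n - 1)·5.
b_9 = 18 + 8·5 = 58.

58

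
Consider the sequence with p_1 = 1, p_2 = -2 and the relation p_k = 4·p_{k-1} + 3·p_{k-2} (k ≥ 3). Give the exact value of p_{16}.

-2593933154

Iterate the recurrence:
p_3 = -5;  p_4 = -26;  p_5 = -119;  …;  p_{13} = -25869671;  p_{14} = -120184058;  p_{15} = -558345245;  p_{16} = -2593933154.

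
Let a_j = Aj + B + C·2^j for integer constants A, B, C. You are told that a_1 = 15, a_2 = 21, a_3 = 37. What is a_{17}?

Plug in j = 1, 2, 3: A + B + 2C = 15; 2A + B + 4C = 21; 3A + B + 8C = 37.
Subtracting the first from the second: A + 2C = 6.
Subtracting the second from the third: A + 4C = 16.
Solving: C = 5, A = -4, then B = 9.
Hence a_{17} = -4·17 + 9 + 5·131072 = 655301.

655301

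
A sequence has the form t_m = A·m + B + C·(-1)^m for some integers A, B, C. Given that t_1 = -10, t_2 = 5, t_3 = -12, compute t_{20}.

-13

At m = 1, 2, 3: A + B - C = -10; 2A + B + C = 5; 3A + B - C = -12.
Subtracting the first from the second: A + 2C = 15.
Subtracting the second from the third: A - 2C = -17.
Solving: C = 8, A = -1, then B = -1.
Therefore t_{20} = -20 + (-1) + 8·1 = -13.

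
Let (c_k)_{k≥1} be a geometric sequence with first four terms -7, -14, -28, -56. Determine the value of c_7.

-448

Common ratio r = 2.
c_k = (-7)·2^(k-1).
c_7 = (-7)·2^6 = -448.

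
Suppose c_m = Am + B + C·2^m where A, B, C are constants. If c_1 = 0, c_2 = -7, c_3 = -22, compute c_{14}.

Write the equations: A + B + 2C = 0; 2A + B + 4C = -7; 3A + B + 8C = -22.
Subtracting the first from the second: A + 2C = -7.
Subtracting the second from the third: A + 4C = -15.
Solving: C = -4, A = 1, then B = 7.
Therefore c_{14} = 14 + 7 + (-4)·16384 = -65515.

-65515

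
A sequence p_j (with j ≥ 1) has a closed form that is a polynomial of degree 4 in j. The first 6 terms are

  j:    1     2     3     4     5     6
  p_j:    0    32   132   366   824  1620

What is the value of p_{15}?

54684

1st diffs: 32, 100, 234, 458, 796.
2nd diffs: 68, 134, 224, 338.
3rd diffs: 66, 90, 114.
4th diffs: 24, 24 (constant).
Newton forward-difference form: p_j = 32·C(j-1,1) + 68·C(j-1,2) + 66·C(j-1,3) + 24·C(j-1,4).
At j = 15: j-1 = 14, so p_{15} = 448 + 6188 + 24024 + 24024 = 54684.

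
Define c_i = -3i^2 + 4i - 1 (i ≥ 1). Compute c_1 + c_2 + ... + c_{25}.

-15300

Over i = 1..25: Σi = 325, Σi² = 5525.
Total = (-3)·5525 + (4)·325 + (-1)·25 = -15300.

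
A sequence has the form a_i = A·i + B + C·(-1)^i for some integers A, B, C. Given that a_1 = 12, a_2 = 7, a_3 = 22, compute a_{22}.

107

Plug in i = 1, 2, 3: A + B - C = 12; 2A + B + C = 7; 3A + B - C = 22.
Subtracting the first from the second: A + 2C = -5.
Subtracting the second from the third: A - 2C = 15.
Solving: C = -5, A = 5, then B = 2.
Hence a_{22} = 5·22 + 2 + (-5)·1 = 107.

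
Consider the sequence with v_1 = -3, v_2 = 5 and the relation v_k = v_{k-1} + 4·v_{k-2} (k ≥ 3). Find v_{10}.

Compute successive terms:
v_3 = -7  v_4 = 13  v_5 = -15  v_6 = 37  v_7 = -23  v_8 = 125  v_9 = 33  v_{10} = 533.

533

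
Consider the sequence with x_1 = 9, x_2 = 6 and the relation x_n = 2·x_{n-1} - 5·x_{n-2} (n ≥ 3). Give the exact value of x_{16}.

x_3 = -33;  x_4 = -96;  x_5 = -27;  …;  x_{13} = 90333;  x_{14} = -130254;  x_{15} = -712173;  x_{16} = -773076.

-773076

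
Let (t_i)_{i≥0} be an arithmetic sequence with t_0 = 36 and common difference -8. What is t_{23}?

t_i = 36 + (i - 0)·(-8).
t_{23} = 36 + 23·(-8) = -148.

-148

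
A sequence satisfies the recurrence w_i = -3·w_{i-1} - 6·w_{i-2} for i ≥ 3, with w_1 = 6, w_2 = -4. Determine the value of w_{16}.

-244944

Step forward from the initial values:
w_3 = -24; w_4 = 96; w_5 = -144; …; w_{13} = 104976; w_{14} = -711504; w_{15} = 1504656; w_{16} = -244944.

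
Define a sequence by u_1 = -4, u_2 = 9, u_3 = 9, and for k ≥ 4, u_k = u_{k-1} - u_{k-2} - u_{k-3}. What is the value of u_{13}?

Iterate the recurrence:
u_4 = 4  u_5 = -14  u_6 = -27  u_7 = -17  u_8 = 24  u_9 = 68  u_{10} = 61  u_{11} = -31  u_{12} = -160  u_{13} = -190.

-190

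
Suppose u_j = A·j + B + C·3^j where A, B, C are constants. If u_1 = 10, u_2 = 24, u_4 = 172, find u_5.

Write the equations: A + B + 3C = 10; 2A + B + 9C = 24; 4A + B + 81C = 172.
Subtracting the first from the second: A + 6C = 14.
Subtracting the second from the third: 2A + 72C = 148.
Solving: C = 2, A = 2, then B = 2.
Hence u_5 = 2·5 + 2 + 2·243 = 498.

498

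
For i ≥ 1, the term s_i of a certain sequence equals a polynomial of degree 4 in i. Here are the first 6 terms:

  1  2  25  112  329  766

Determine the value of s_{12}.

1st diffs: 1, 23, 87, 217, 437.
2nd diffs: 22, 64, 130, 220.
3rd diffs: 42, 66, 90.
4th diffs: 24, 24 (constant).
Newton forward-difference form: s_i = 1 + 1·C(i-1,1) + 22·C(i-1,2) + 42·C(i-1,3) + 24·C(i-1,4).
At i = 12: i-1 = 11, so s_{12} = 1 + 11 + 1210 + 6930 + 7920 = 16072.

16072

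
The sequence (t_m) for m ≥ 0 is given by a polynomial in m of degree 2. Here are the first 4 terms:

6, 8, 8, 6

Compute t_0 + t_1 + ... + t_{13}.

-462

1st diffs: 2, 0, -2.
2nd diffs: -2, -2 (constant).
Newton forward-difference form: t_m = 6 + 2·C(m,1) + (-2)·C(m,2).
Continuing: …, 2, -4, -12, -22, …, t_{13} = -124.
Summing m = 0..13 (14 terms) gives -462.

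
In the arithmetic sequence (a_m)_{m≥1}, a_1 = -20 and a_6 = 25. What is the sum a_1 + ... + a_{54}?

Common difference d = (25 - (-20)) / (6 - 1) = 9.
a_m = -20 + (m - 1)·9.
a_{54} = 457; S = 54·(-20 + 457)/2 = 11799.

11799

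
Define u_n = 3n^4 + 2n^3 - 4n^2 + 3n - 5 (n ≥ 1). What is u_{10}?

31625

u_{10} = 3·10^4 + 2·10^3 - 4·10^2 + 3·10 - 5 = 31625.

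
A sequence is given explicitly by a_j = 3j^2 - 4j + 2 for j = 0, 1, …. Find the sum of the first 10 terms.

695

Over j = 0..9: Σj = 45, Σj² = 285.
Total = (3)·285 + (-4)·45 + (2)·10 = 695.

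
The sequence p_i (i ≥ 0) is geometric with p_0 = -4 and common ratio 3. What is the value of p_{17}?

p_i = (-4)·3^(i-0).
p_{17} = (-4)·3^17 = -516560652.

-516560652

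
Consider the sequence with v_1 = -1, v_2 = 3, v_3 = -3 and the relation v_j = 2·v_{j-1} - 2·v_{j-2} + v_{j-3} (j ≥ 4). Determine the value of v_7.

-1

Step forward from the initial values:
v_4 = -13  v_5 = -17  v_6 = -11  v_7 = -1.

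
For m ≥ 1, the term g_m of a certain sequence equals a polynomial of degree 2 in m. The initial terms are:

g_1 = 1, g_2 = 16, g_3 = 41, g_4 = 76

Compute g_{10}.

496

1st diffs: 15, 25, 35.
2nd diffs: 10, 10 (constant).
Newton forward-difference form: g_m = 1 + 15·C(m-1,1) + 10·C(m-1,2).
At m = 10: m-1 = 9, so g_{10} = 1 + 135 + 360 = 496.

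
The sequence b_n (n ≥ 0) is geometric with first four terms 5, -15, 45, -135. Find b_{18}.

Common ratio r = -3.
b_n = 5·(-3)^(n-0).
b_{18} = 5·(-3)^18 = 1937102445.

1937102445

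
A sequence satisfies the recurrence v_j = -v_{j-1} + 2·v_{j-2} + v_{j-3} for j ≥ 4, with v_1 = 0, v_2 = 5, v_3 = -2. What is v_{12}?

965

Iterate the recurrence:
v_4 = 12  v_5 = -11  v_6 = 33  v_7 = -43  v_8 = 98  v_9 = -151  v_{10} = 304  v_{11} = -508  v_{12} = 965.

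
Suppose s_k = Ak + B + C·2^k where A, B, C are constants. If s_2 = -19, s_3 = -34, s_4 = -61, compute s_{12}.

Write the equations: 2A + B + 4C = -19; 3A + B + 8C = -34; 4A + B + 16C = -61.
Subtracting the first from the second: A + 4C = -15.
Subtracting the second from the third: A + 8C = -27.
Solving: C = -3, A = -3, then B = -1.
So s_k = -3·k + (-1) + (-3)·2^k; at k=12 this is -12325.

-12325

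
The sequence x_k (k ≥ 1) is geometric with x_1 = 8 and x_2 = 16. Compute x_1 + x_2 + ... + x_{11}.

Common ratio r = 2.
x_k = 8·2^(k-1).
S = 8·(2^11 - 1)/(2 - 1) = 8·(2048 - 1)/(1) = 16376.

16376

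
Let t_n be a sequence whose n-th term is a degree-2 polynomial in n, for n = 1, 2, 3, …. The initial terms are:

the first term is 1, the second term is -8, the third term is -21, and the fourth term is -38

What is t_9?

-183

1st diffs: -9, -13, -17.
2nd diffs: -4, -4 (constant).
So t_n = -2n^2 - 3n + 6.
Evaluating at n = 9 gives t_9 = -183.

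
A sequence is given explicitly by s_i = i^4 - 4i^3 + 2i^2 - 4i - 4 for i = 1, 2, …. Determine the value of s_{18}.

82220

s_{18} = 1·18^4 - 4·18^3 + 2·18^2 - 4·18 - 4 = 82220.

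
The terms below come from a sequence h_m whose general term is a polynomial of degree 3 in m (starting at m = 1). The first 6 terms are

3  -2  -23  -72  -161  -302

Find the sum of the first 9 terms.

-3009

1st diffs: -5, -21, -49, -89, -141.
2nd diffs: -16, -28, -40, -52.
3rd diffs: -12, -12, -12 (constant).
Newton forward-difference form: h_m = 3 + (-5)·C(m-1,1) + (-16)·C(m-1,2) + (-12)·C(m-1,3).
Continuing: -507, -788, -1157.
Summing m = 1..9 (9 terms) gives -3009.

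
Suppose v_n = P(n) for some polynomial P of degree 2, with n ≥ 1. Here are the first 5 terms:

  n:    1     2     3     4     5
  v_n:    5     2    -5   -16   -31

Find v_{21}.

-815

1st diffs: -3, -7, -11, -15.
2nd diffs: -4, -4, -4 (constant).
Newton forward-difference form: v_n = 5 + (-3)·C(n-1,1) + (-4)·C(n-1,2).
At n = 21: n-1 = 20, so v_{21} = 5 - 60 - 760 = -815.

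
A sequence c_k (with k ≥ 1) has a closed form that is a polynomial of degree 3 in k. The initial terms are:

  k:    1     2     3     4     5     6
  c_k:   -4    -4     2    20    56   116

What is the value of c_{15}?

1st diffs: 0, 6, 18, 36, 60.
2nd diffs: 6, 12, 18, 24.
3rd diffs: 6, 6, 6 (constant).
So c_k = k^3 - 3k^2 + 2k - 4.
Evaluating at k = 15 gives c_{15} = 2726.

2726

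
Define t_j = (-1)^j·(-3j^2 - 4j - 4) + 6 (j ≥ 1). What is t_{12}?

(-1)^12 = 1; -3j^2 - 4j - 4 at j=12 is -484; so t_{12} = -478.

-478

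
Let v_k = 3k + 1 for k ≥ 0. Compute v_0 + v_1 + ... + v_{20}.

651

Over k = 0..20: Σk = 210.
Total = (3)·210 + (1)·21 = 651.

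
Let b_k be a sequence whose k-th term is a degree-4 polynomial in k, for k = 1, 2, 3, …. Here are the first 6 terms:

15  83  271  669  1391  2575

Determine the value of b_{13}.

1st diffs: 68, 188, 398, 722, 1184.
2nd diffs: 120, 210, 324, 462.
3rd diffs: 90, 114, 138.
4th diffs: 24, 24 (constant).
Newton forward-difference form: b_k = 15 + 68·C(k-1,1) + 120·C(k-1,2) + 90·C(k-1,3) + 24·C(k-1,4).
At k = 13: k-1 = 12, so b_{13} = 15 + 816 + 7920 + 19800 + 11880 = 40431.

40431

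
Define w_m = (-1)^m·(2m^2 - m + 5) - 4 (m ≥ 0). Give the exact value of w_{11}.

-240

(-1)^11 = -1; 2m^2 - m + 5 at m=11 is 236; so w_{11} = -240.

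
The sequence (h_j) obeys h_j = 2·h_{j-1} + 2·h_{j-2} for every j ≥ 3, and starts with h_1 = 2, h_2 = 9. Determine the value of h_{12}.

Iterate the recurrence:
h_3 = 22;  h_4 = 62;  h_5 = 168;  h_6 = 460;  h_7 = 1256;  h_8 = 3432;  h_9 = 9376;  h_{10} = 25616;  h_{11} = 69984;  h_{12} = 191200.

191200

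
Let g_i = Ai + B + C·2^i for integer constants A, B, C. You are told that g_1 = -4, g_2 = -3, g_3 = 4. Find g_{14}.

49077

At i = 1, 2, 3: A + B + 2C = -4; 2A + B + 4C = -3; 3A + B + 8C = 4.
Subtracting the first from the second: A + 2C = 1.
Subtracting the second from the third: A + 4C = 7.
Solving: C = 3, A = -5, then B = -5.
So g_i = -5·i + (-5) + 3·2^i; at i=14 this is 49077.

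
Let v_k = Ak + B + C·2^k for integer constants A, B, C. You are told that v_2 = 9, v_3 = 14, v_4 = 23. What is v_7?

The three given values yield: 2A + B + 4C = 9; 3A + B + 8C = 14; 4A + B + 16C = 23.
Subtracting the first from the second: A + 4C = 5.
Subtracting the second from the third: A + 8C = 9.
Solving: C = 1, A = 1, then B = 3.
Therefore v_7 = 7 + 3 + 1·128 = 138.

138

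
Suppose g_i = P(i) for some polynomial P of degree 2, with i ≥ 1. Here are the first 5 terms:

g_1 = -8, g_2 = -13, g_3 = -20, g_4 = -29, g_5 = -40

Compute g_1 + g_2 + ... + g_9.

-420

1st diffs: -5, -7, -9, -11.
2nd diffs: -2, -2, -2 (constant).
Newton forward-difference form: g_i = -8 + (-5)·C(i-1,1) + (-2)·C(i-1,2).
Continuing: -53, -68, -85, -104.
Summing i = 1..9 (9 terms) gives -420.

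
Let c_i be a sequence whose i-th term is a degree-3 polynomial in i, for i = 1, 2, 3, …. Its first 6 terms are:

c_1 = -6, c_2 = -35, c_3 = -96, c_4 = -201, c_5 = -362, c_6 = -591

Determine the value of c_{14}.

-6311

1st diffs: -29, -61, -105, -161, -229.
2nd diffs: -32, -44, -56, -68.
3rd diffs: -12, -12, -12 (constant).
So c_i = -2i^3 - 4i^2 - 3i + 3.
Evaluating at i = 14 gives c_{14} = -6311.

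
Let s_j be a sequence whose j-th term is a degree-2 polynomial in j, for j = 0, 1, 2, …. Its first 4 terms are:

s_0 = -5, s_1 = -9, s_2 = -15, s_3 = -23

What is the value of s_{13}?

1st diffs: -4, -6, -8.
2nd diffs: -2, -2 (constant).
Newton forward-difference form: s_j = -5 + (-4)·C(j,1) + (-2)·C(j,2).
At j = 13: j = 13, so s_{13} = -5 - 52 - 156 = -213.

-213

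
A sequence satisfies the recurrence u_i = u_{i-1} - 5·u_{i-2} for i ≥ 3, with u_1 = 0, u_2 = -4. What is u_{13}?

Compute successive terms:
u_3 = -4;  u_4 = 16;  u_5 = 36;  …;  u_{10} = 1136;  u_{11} = -4444;  u_{12} = -10124;  u_{13} = 12096.

12096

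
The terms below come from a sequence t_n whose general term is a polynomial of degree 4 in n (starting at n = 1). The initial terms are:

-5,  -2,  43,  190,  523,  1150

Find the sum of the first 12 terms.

1st diffs: 3, 45, 147, 333, 627.
2nd diffs: 42, 102, 186, 294.
3rd diffs: 60, 84, 108.
4th diffs: 24, 24 (constant).
Newton forward-difference form: t_n = -5 + 3·C(n-1,1) + 42·C(n-1,2) + 60·C(n-1,3) + 24·C(n-1,4).
Continuing: …, 2203, 3838, 6235, 9598, …, t_{12} = 20158.
Summing n = 1..12 (12 terms) gives 58086.

58086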